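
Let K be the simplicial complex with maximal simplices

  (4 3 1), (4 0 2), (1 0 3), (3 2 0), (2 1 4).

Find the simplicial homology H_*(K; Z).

H_0 ≅ Z,  H_1 ≅ Z,  H_2 = 0.

K has 5 vertices, 10 edges, 5 triangles.
rank ∂_0 = 0, rank ∂_1 = 4 ⇒ b_0 = 5 − 0 − 4 = 1; all invariant factors of ∂_1 are 1 so no torsion. So H_0 = Z.
rank ∂_1 = 4, rank ∂_2 = 5 ⇒ b_1 = 10 − 4 − 5 = 1; all invariant factors of ∂_2 are 1 so no torsion. So H_1 = Z.
rank ∂_2 = 5, rank ∂_3 = 0 ⇒ b_2 = 5 − 5 − 0 = 0. So H_2 = 0.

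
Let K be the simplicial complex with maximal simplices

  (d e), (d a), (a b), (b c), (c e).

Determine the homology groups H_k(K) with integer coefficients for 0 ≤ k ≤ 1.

H_0 = Z,  H_1 = Z.

Order the vertices as a < b < c < d < e. Listing each simplex with vertices in this order, K has dimension 1 with simplices:

  0-simplices (5): a, b, c, d, e
  1-simplices (5): ab, ad, bc, ce, de

giving chain groups C_0 ≅ Z^5, C_1 ≅ Z^5.

∂_1: C_1 → C_0 maps an edge to its endpoints' difference, ∂[p,q] = q − p. For instance
  ∂ce = e − c.
The resulting 5×5 matrix has rank 4, and its Smith normal form has invariant factors (1,1,1,1).

From H_k ≅ ker(∂_k) / im(∂_{k+1}) we obtain:

  H_0: rank C_0 − rank ∂_1 = 5 − 4 = 1, and the invariant factors of ∂_1 are all 1, so H_0 = Z.
  H_1: rank ker ∂_1 − rank ∂_2 = (5 − 4) − 0 = 1, and there is no ∂_2, so H_1 = Z.

As a check, the Euler characteristic is 5 − 5 = 0, which agrees with 1 − 1 = 0.
(K is a triangulation of the circle S^1.)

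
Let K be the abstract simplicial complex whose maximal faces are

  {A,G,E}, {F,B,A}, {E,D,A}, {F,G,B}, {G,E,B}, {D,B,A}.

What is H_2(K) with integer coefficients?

We work with the vertex ordering A < B < D < E < F < G. The simplices of K, each written with vertices in increasing order, are:

  0-simplices (6): A, B, D, E, F, G
  1-simplices (12): AB, AD, AE, AF, AG, BD, BE, BF, BG, DE, EG, FG
  2-simplices (6): ABD, ABF, ADE, AEG, BEG, BFG

Hence C_0 ≅ Z^6, C_1 ≅ Z^12, C_2 ≅ Z^6.

The boundary map ∂_1: C_1 → C_0 is given by ∂[p,q] = [q] − [p].
As a 6×12 matrix over Z this has rank 5, with invariant factors (1,1,1,1,1).

Boundary ∂_2: C_2 → C_1 acts by ∂[p,q,r] = [q,r] − [p,r] + [p,q]. For instance
  ∂BFG = FG − BG + BF,
  ∂ABF = BF − AF + AB.
The 12×6 boundary matrix has rank 6 and Smith normal form diag(1,1,1,1,1,1).

Reading off H_k = ker ∂_k / im ∂_{k+1}:

  H_2: rank ker ∂_2 − rank ∂_3 = (6 − 6) − 0 = 0, and there is no ∂_3, so H_2 = 0.

(K is a triangulation of the cylinder S^1 x I.)

H_2 = 0.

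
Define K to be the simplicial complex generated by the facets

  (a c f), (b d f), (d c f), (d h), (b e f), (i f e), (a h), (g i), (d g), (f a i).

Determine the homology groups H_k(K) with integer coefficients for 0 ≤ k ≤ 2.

H_0 = Z,  H_1 = Z^2,  H_2 = 0.

Fix the vertex order a < b < c < d < e < f < g < h < i and write every simplex with vertices in increasing order. Then dim K = 2 and the simplices of K are:

  0-simplices (9): a, b, c, d, e, f, g, h, i
  1-simplices (16): ac, af, ah, ai, bd, be, bf, cd, cf, df, dg, dh, ef, ei, fi, gi
  2-simplices (6): acf, afi, bdf, bef, cdf, efi

giving chain groups C_0 ≅ Z^9, C_1 ≅ Z^16, C_2 ≅ Z^6.

The boundary map ∂_1: C_1 → C_0 is given by ∂[p,q] = [q] − [p].
The 9×16 boundary matrix has rank 8 and Smith normal form diag(1,1,1,1,1,1,1,1).

The boundary map ∂_2: C_2 → C_1 maps a triangle to the signed sum of its edges. For instance
  ∂afi = fi − ai + af,
  ∂bdf = df − bf + bd.
The 16×6 boundary matrix has rank 6 and Smith normal form diag(1,1,1,1,1,1).

Now H_k = ker ∂_k / im ∂_{k+1}, so:

  H_0: rank C_0 − rank ∂_1 = 9 − 8 = 1, and the invariant factors of ∂_1 are all 1, so H_0 ≅ Z.
  H_1: rank ker ∂_1 − rank ∂_2 = (16 − 8) − 6 = 2, and the invariant factors of ∂_2 are all 1, so H_1 ≅ Z^2.
  H_2: rank ker ∂_2 − rank ∂_3 = (6 − 6) − 0 = 0, and there is no ∂_3, so H_2 ≅ 0.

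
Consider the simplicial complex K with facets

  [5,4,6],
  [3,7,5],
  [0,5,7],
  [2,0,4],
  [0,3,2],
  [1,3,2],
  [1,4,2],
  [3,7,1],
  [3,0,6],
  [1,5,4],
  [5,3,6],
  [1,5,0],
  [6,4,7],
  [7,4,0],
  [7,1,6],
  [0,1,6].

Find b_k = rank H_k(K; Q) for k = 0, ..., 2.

Order the vertices as 0 < 1 < 2 < 3 < 4 < 5 < 6 < 7. Listing each simplex with vertices in this order, K has dimension 2 with simplices:

  0-simplices (8): [0], [1], [2], [3], [4], [5], [6], [7]
  1-simplices (24): (24 of them)
  2-simplices (16): [0,1,5], [0,1,6], [0,2,3], [0,2,4], [0,3,6], [0,4,7], [0,5,7], [1,2,3], [1,2,4], [1,3,7], [1,4,5], [1,6,7], [3,5,6], [3,5,7], [4,5,6], [4,6,7]

giving chain groups C_0 ≅ Z^8, C_1 ≅ Z^24, C_2 ≅ Z^16.

Boundary ∂_1: C_1 → C_0 sends each edge [p,q] (with p < q) to q − p. For instance
  ∂[2,4] = [4] − [2].
The 8×24 boundary matrix has rank 7 and Smith normal form diag(1,1,1,1,1,1,1).

The boundary map ∂_2: C_2 → C_1 maps a triangle to the signed sum of its edges. For instance
  ∂[0,5,7] = [5,7] − [0,7] + [0,5],
  ∂[0,1,5] = [1,5] − [0,5] + [0,1].
The resulting 24×16 matrix has rank 15, and its Smith normal form has invariant factors (1,1,1,1,1,1,1,1,1,1,1,1,1,1,1).

Now H_k = ker ∂_k / im ∂_{k+1}, so:

  H_0: rank C_0 − rank ∂_1 = 8 − 7 = 1, and the invariant factors of ∂_1 are all 1, so H_0 ≅ Z.
  H_1: rank ker ∂_1 − rank ∂_2 = (24 − 7) − 15 = 2, and the invariant factors of ∂_2 are all 1, so H_1 ≅ Z^2.
  H_2: rank ker ∂_2 − rank ∂_3 = (16 − 15) − 0 = 1, and there is no ∂_3, so H_2 ≅ Z.

(K is a triangulation of the torus T^2.)

Hence the Betti numbers are b_0 = 1, b_1 = 2, b_2 = 1.

b_0 = 1, b_1 = 2, b_2 = 1.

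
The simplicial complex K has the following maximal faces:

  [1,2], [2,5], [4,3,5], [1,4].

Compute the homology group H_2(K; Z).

H_2 ≅ 0.

Take the total order 1 < 2 < 3 < 4 < 5 on the vertex set. Then K (dimension 2) consists of the simplices:

  0-simplices (5): [1], [2], [3], [4], [5]
  1-simplices (6): [1,2], [1,4], [2,5], [3,4], [3,5], [4,5]
  2-simplices (1): [3,4,5]

so the chain groups are C_0 ≅ Z^5, C_1 ≅ Z^6, C_2 ≅ Z^1.

The boundary map ∂_1: C_1 → C_0 is given by ∂[p,q] = [q] − [p]. For instance
  ∂[2,5] = [5] − [2].
The 5×6 boundary matrix has rank 4 and Smith normal form diag(1,1,1,1).

The boundary map ∂_2: C_2 → C_1 sends each 2-simplex [p,q,r] to [q,r] − [p,r] + [p,q]. For instance
  ∂[3,4,5] = [4,5] − [3,5] + [3,4].
As a 6×1 matrix over Z this has rank 1, with invariant factors (1).

Reading off H_k = ker ∂_k / im ∂_{k+1}:

  H_2: rank ker ∂_2 − rank ∂_3 = (1 − 1) − 0 = 0, and there is no ∂_3, so H_2 = 0.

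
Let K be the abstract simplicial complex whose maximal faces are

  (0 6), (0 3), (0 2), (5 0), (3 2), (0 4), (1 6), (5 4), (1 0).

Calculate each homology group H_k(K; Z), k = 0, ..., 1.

H_0 ≅ Z,  H_1 ≅ Z^3.

Take the total order 0 < 1 < 2 < 3 < 4 < 5 < 6 on the vertex set. Then K (dimension 1) consists of the simplices:

  0-simplices (7): [0], [1], [2], [3], [4], [5], [6]
  1-simplices (9): [0,1], [0,2], [0,3], [0,4], [0,5], [0,6], [1,6], [2,3], [4,5]

so the chain groups are C_0 ≅ Z^7, C_1 ≅ Z^9.

Boundary ∂_1: C_1 → C_0 maps an edge to its endpoints' difference, ∂[p,q] = q − p.
The resulting 7×9 matrix has rank 6, and its Smith normal form has invariant factors (1,1,1,1,1,1).

Computing H_k = (kernel of ∂_k) / (image of ∂_{k+1}):

  H_0: rank C_0 − rank ∂_1 = 7 − 6 = 1, and the invariant factors of ∂_1 are all 1, so H_0 ≅ Z.
  H_1: rank ker ∂_1 − rank ∂_2 = (9 − 6) − 0 = 3, and there is no ∂_2, so H_1 ≅ Z^3.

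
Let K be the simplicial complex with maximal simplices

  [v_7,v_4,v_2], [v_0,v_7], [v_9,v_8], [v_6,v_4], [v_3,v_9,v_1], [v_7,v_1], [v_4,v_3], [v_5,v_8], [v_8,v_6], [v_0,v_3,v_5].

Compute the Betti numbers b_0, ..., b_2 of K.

b_0 = 1, b_1 = 4, b_2 = 0.

Take the total order v_0 < v_1 < v_2 < v_3 < v_4 < v_5 < v_6 < v_7 < v_8 < v_9 on the vertex set. Then K (dimension 2) consists of the simplices:

  0-simplices (10): [v_0], [v_1], [v_2], [v_3], [v_4], [v_5], [v_6], [v_7], [v_8], [v_9]
  1-simplices (16): (16 of them)
  2-simplices (3): [v_0,v_3,v_5], [v_1,v_3,v_9], [v_2,v_4,v_7]

Hence C_0 ≅ Z^10, C_1 ≅ Z^16, C_2 ≅ Z^3.

∂_1: C_1 → C_0 is given by ∂[p,q] = [q] − [p].
As a 10×16 matrix over Z this has rank 9, with invariant factors (1,1,1,1,1,1,1,1,1).

Boundary ∂_2: C_2 → C_1 acts by ∂[p,q,r] = [q,r] − [p,r] + [p,q]. For instance
  ∂[v_1,v_3,v_9] = [v_3,v_9] − [v_1,v_9] + [v_1,v_3],
  ∂[v_2,v_4,v_7] = [v_4,v_7] − [v_2,v_7] + [v_2,v_4].
As a 16×3 matrix over Z this has rank 3, with invariant factors (1,1,1).

Reading off H_k = ker ∂_k / im ∂_{k+1}:

  H_0: rank C_0 − rank ∂_1 = 10 − 9 = 1, and the invariant factors of ∂_1 are all 1, so H_0 = Z.
  H_1: rank ker ∂_1 − rank ∂_2 = (16 − 9) − 3 = 4, and the invariant factors of ∂_2 are all 1, so H_1 = Z^4.
  H_2: rank ker ∂_2 − rank ∂_3 = (3 − 3) − 0 = 0, and there is no ∂_3, so H_2 = 0.

Hence the Betti numbers are b_0 = 1, b_1 = 4, b_2 = 0.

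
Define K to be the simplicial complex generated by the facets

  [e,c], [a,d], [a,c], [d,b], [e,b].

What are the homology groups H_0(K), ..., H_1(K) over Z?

Take the total order a < b < c < d < e on the vertex set. Then K (dimension 1) consists of the simplices:

  0-simplices (5): a, b, c, d, e
  1-simplices (5): ac, ad, bd, be, ce

giving chain groups C_0 ≅ Z^5, C_1 ≅ Z^5.

The boundary map ∂_1: C_1 → C_0 sends each edge [p,q] (with p < q) to q − p.
This gives a 5×5 integer matrix of rank 4; reducing to Smith normal form yields diagonal entries (1,1,1,1).

Reading off H_k = ker ∂_k / im ∂_{k+1}:

  H_0: rank C_0 − rank ∂_1 = 5 − 4 = 1, and the invariant factors of ∂_1 are all 1, so H_0 = Z.
  H_1: rank ker ∂_1 − rank ∂_2 = (5 − 4) − 0 = 1, and there is no ∂_2, so H_1 = Z.

(K is a triangulation of the circle S^1.)

H_0 = Z,  H_1 = Z.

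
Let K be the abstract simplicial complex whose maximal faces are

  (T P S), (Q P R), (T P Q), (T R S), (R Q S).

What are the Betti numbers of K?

K has 5 vertices, 10 edges, 5 triangles.
rank ∂_0 = 0, rank ∂_1 = 4 ⇒ b_0 = 5 − 0 − 4 = 1; all invariant factors of ∂_1 are 1 so no torsion. So H_0 ≅ Z.
rank ∂_1 = 4, rank ∂_2 = 5 ⇒ b_1 = 10 − 4 − 5 = 1; all invariant factors of ∂_2 are 1 so no torsion. So H_1 ≅ Z.
rank ∂_2 = 5, rank ∂_3 = 0 ⇒ b_2 = 5 − 5 − 0 = 0. So H_2 ≅ 0.

b_0 = 1, b_1 = 1, b_2 = 0.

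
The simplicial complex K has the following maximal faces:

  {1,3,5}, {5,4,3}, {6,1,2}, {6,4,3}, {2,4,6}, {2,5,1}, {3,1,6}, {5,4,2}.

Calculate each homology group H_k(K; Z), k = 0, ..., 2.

Order the vertices as 1 < 2 < 3 < 4 < 5 < 6. Listing each simplex with vertices in this order, K has dimension 2 with simplices:

  0-simplices (6): [1], [2], [3], [4], [5], [6]
  1-simplices (12): [1,2], [1,3], [1,5], [1,6], [2,4], [2,5], [2,6], [3,4], [3,5], [3,6], [4,5], [4,6]
  2-simplices (8): [1,2,5], [1,2,6], [1,3,5], [1,3,6], [2,4,5], [2,4,6], [3,4,5], [3,4,6]

giving chain groups C_0 ≅ Z^6, C_1 ≅ Z^12, C_2 ≅ Z^8.

∂_1: C_1 → C_0 sends each edge [p,q] (with p < q) to q − p. For instance
  ∂[4,6] = [6] − [4].
The 6×12 boundary matrix has rank 5 and Smith normal form diag(1,1,1,1,1).

The boundary map ∂_2: C_2 → C_1 sends each 2-simplex [p,q,r] to [q,r] − [p,r] + [p,q]. For instance
  ∂[3,4,6] = [4,6] − [3,6] + [3,4],
  ∂[2,4,5] = [4,5] − [2,5] + [2,4].
As a 12×8 matrix over Z this has rank 7, with invariant factors (1,1,1,1,1,1,1).

Now H_k = ker ∂_k / im ∂_{k+1}, so:

  H_0: rank C_0 − rank ∂_1 = 6 − 5 = 1, and the invariant factors of ∂_1 are all 1, so H_0 ≅ Z.
  H_1: rank ker ∂_1 − rank ∂_2 = (12 − 5) − 7 = 0, and the invariant factors of ∂_2 are all 1, so H_1 ≅ 0.
  H_2: rank ker ∂_2 − rank ∂_3 = (8 − 7) − 0 = 1, and there is no ∂_3, so H_2 ≅ Z.

H_0 ≅ Z,  H_1 = 0,  H_2 ≅ Z.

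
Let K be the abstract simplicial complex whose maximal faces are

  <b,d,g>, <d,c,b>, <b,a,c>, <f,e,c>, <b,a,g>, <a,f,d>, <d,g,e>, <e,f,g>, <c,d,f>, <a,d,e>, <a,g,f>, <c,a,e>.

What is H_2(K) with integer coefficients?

We work with the vertex ordering a < b < c < d < e < f < g. The simplices of K, each written with vertices in increasing order, are:

  0-simplices (7): a, b, c, d, e, f, g
  1-simplices (18): ab, ac, ad, ae, af, ag, bc, bd, bg, cd, ce, cf, de, df, dg, ef, eg, fg
  2-simplices (12): abc, abg, ace, ade, adf, afg, bcd, bdg, cdf, cef, deg, efg

giving chain groups C_0 ≅ Z^7, C_1 ≅ Z^18, C_2 ≅ Z^12.

The boundary map ∂_1: C_1 → C_0 sends each edge [p,q] (with p < q) to q − p.
As a 7×18 matrix over Z this has rank 6, with invariant factors (1,1,1,1,1,1).

∂_2: C_2 → C_1 maps a triangle to the signed sum of its edges. For instance
  ∂adf = df − af + ad,
  ∂deg = eg − dg + de.
This gives a 18×12 integer matrix of rank 12; reducing to Smith normal form yields diagonal entries (1,1,1,1,1,1,1,1,1,1,1,2).

Computing H_k = (kernel of ∂_k) / (image of ∂_{k+1}):

  H_2: rank ker ∂_2 − rank ∂_3 = (12 − 12) − 0 = 0, and there is no ∂_3, so H_2 = 0.

H_2 = 0.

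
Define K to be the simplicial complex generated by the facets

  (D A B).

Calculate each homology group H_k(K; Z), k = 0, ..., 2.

H_0 ≅ Z,  H_1 = 0,  H_2 = 0.

Order the vertices as A < B < D. Listing each simplex with vertices in this order, K has dimension 2 with simplices:

  0-simplices (3): A, B, D
  1-simplices (3): AB, AD, BD
  2-simplices (1): ABD

giving chain groups C_0 ≅ Z^3, C_1 ≅ Z^3, C_2 ≅ Z^1.

∂_1: C_1 → C_0 maps an edge to its endpoints' difference, ∂[p,q] = q − p. For instance
  ∂AD = D − A.
This gives a 3×3 integer matrix of rank 2; reducing to Smith normal form yields diagonal entries (1,1).

Boundary ∂_2: C_2 → C_1 acts by ∂[p,q,r] = [q,r] − [p,r] + [p,q]. For instance
  ∂ABD = BD − AD + AB.
The 3×1 boundary matrix has rank 1 and Smith normal form diag(1).

Reading off H_k = ker ∂_k / im ∂_{k+1}:

  H_0: rank C_0 − rank ∂_1 = 3 − 2 = 1, and the invariant factors of ∂_1 are all 1, so H_0 = Z.
  H_1: rank ker ∂_1 − rank ∂_2 = (3 − 2) − 1 = 0, and the invariant factors of ∂_2 are all 1, so H_1 = 0.
  H_2: rank ker ∂_2 − rank ∂_3 = (1 − 1) − 0 = 0, and there is no ∂_3, so H_2 = 0.

(K is a triangulation of the 2-simplex.)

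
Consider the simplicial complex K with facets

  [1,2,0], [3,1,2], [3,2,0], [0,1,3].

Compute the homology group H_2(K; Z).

H_2 ≅ Z.

Take the total order 0 < 1 < 2 < 3 on the vertex set. Then K (dimension 2) consists of the simplices:

  0-simplices (4): [0], [1], [2], [3]
  1-simplices (6): [0,1], [0,2], [0,3], [1,2], [1,3], [2,3]
  2-simplices (4): [0,1,2], [0,1,3], [0,2,3], [1,2,3]

Hence C_0 ≅ Z^4, C_1 ≅ Z^6, C_2 ≅ Z^4.

The boundary map ∂_1: C_1 → C_0 is given by ∂[p,q] = [q] − [p]. For instance
  ∂[0,2] = [2] − [0].
The 4×6 boundary matrix has rank 3 and Smith normal form diag(1,1,1).

∂_2: C_2 → C_1 acts by ∂[p,q,r] = [q,r] − [p,r] + [p,q]. For instance
  ∂[0,1,2] = [1,2] − [0,2] + [0,1],
  ∂[0,2,3] = [2,3] − [0,3] + [0,2].
The 6×4 boundary matrix has rank 3 and Smith normal form diag(1,1,1).

From H_k ≅ ker(∂_k) / im(∂_{k+1}) we obtain:

  H_2: rank ker ∂_2 − rank ∂_3 = (4 − 3) − 0 = 1, and there is no ∂_3, so H_2 = Z.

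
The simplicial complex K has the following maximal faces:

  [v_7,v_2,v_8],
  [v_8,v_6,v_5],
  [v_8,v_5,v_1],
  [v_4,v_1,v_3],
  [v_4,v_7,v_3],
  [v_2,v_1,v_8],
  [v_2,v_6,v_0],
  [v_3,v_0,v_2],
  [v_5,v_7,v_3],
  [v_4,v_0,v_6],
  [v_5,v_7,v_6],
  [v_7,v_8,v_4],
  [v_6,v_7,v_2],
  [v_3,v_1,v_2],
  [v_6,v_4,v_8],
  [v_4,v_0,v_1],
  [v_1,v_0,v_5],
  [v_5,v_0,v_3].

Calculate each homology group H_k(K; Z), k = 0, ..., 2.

H_0 ≅ Z,  H_1 ≅ Z ⊕ Z/2,  H_2 = 0.

K has 9 vertices, 27 edges, 18 triangles.
rank ∂_0 = 0, rank ∂_1 = 8 ⇒ b_0 = 9 − 0 − 8 = 1; all invariant factors of ∂_1 are 1 so no torsion. So H_0 = Z.
rank ∂_1 = 8, rank ∂_2 = 18 ⇒ b_1 = 27 − 8 − 18 = 1; ∂_2 has invariant factor(s) [2] giving torsion. So H_1 = Z ⊕ Z/2.
rank ∂_2 = 18, rank ∂_3 = 0 ⇒ b_2 = 18 − 18 − 0 = 0. So H_2 = 0.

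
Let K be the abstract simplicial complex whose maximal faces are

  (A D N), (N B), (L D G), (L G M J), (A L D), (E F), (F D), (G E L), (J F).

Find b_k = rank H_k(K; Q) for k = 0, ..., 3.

b_0 = 1, b_1 = 2, b_2 = 0, b_3 = 0.

Order the vertices as A < B < D < E < F < G < J < L < M < N. Listing each simplex with vertices in this order, K has dimension 3 with simplices:

  0-simplices (10): A, B, D, E, F, G, J, L, M, N
  1-simplices (18): AD, AL, AN, BN, DF, DG, DL, DN, EF, EG, EL, FJ, GJ, GL, GM, JL, JM, LM
  2-simplices (8): ADL, ADN, DGL, EGL, GJL, GJM, GLM, JLM
  3-simplices (1): GJLM

so the chain groups are C_0 ≅ Z^10, C_1 ≅ Z^18, C_2 ≅ Z^8, C_3 ≅ Z^1.

The boundary map ∂_1: C_1 → C_0 maps an edge to its endpoints' difference, ∂[p,q] = q − p. For instance
  ∂DG = G − D.
As a 10×18 matrix over Z this has rank 9, with invariant factors (1,1,1,1,1,1,1,1,1).

∂_2: C_2 → C_1 sends each 2-simplex [p,q,r] to [q,r] − [p,r] + [p,q]. For instance
  ∂JLM = LM − JM + JL,
  ∂EGL = GL − EL + EG.
The resulting 18×8 matrix has rank 7, and its Smith normal form has invariant factors (1,1,1,1,1,1,1).

Boundary ∂_3: C_3 → C_2 sends each 3-simplex σ to the alternating sum Σ_i (−1)^i (σ with its i-th vertex removed). For instance
  ∂GJLM = JLM − GLM + GJM − GJL.
The resulting 8×1 matrix has rank 1, and its Smith normal form has invariant factors (1).

From H_k ≅ ker(∂_k) / im(∂_{k+1}) we obtain:

  H_0: rank C_0 − rank ∂_1 = 10 − 9 = 1, and the invariant factors of ∂_1 are all 1, so H_0 ≅ Z.
  H_1: rank ker ∂_1 − rank ∂_2 = (18 − 9) − 7 = 2, and the invariant factors of ∂_2 are all 1, so H_1 ≅ Z^2.
  H_2: rank ker ∂_2 − rank ∂_3 = (8 − 7) − 1 = 0, and the invariant factors of ∂_3 are all 1, so H_2 ≅ 0.
  H_3: rank ker ∂_3 − rank ∂_4 = (1 − 1) − 0 = 0, and there is no ∂_4, so H_3 ≅ 0.

As a check, the Euler characteristic is 10 − 18 + 8 − 1 = -1, which agrees with 1 − 2 + 0 − 0 = -1.

Hence the Betti numbers are b_0 = 1, b_1 = 2, b_2 = 0, b_3 = 0.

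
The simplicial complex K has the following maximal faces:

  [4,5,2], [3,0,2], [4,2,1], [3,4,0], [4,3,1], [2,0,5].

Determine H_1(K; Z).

Order the vertices as 0 < 1 < 2 < 3 < 4 < 5. Listing each simplex with vertices in this order, K has dimension 2 with simplices:

  0-simplices (6): [0], [1], [2], [3], [4], [5]
  1-simplices (12): [0,2], [0,3], [0,4], [0,5], [1,2], [1,3], [1,4], [2,3], [2,4], [2,5], [3,4], [4,5]
  2-simplices (6): [0,2,3], [0,2,5], [0,3,4], [1,2,4], [1,3,4], [2,4,5]

Hence C_0 ≅ Z^6, C_1 ≅ Z^12, C_2 ≅ Z^6.

∂_1: C_1 → C_0 maps an edge to its endpoints' difference, ∂[p,q] = q − p.
The 6×12 boundary matrix has rank 5 and Smith normal form diag(1,1,1,1,1).

∂_2: C_2 → C_1 acts by ∂[p,q,r] = [q,r] − [p,r] + [p,q]. For instance
  ∂[2,4,5] = [4,5] − [2,5] + [2,4],
  ∂[0,3,4] = [3,4] − [0,4] + [0,3].
The 12×6 boundary matrix has rank 6 and Smith normal form diag(1,1,1,1,1,1).

Computing H_k = (kernel of ∂_k) / (image of ∂_{k+1}):

  H_1: rank ker ∂_1 − rank ∂_2 = (12 − 5) − 6 = 1, and the invariant factors of ∂_2 are all 1, so H_1 = Z.

H_1 = Z.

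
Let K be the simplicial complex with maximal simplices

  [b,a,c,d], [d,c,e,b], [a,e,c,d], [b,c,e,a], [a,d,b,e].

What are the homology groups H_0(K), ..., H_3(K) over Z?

Order the vertices as a < b < c < d < e. Listing each simplex with vertices in this order, K has dimension 3 with simplices:

  0-simplices (5): a, b, c, d, e
  1-simplices (10): ab, ac, ad, ae, bc, bd, be, cd, ce, de
  2-simplices (10): abc, abd, abe, acd, ace, ade, bcd, bce, bde, cde
  3-simplices (5): abcd, abce, abde, acde, bcde

Hence C_0 ≅ Z^5, C_1 ≅ Z^10, C_2 ≅ Z^10, C_3 ≅ Z^5.

∂_1: C_1 → C_0 maps an edge to its endpoints' difference, ∂[p,q] = q − p.
The resulting 5×10 matrix has rank 4, and its Smith normal form has invariant factors (1,1,1,1).

Boundary ∂_2: C_2 → C_1 maps a triangle to the signed sum of its edges. For instance
  ∂ace = ce − ae + ac,
  ∂acd = cd − ad + ac.
The resulting 10×10 matrix has rank 6, and its Smith normal form has invariant factors (1,1,1,1,1,1).

Boundary ∂_3: C_3 → C_2 sends each 3-simplex σ to the alternating sum Σ_i (−1)^i (σ with its i-th vertex removed). For instance
  ∂bcde = cde − bde + bce − bcd,
  ∂abce = bce − ace + abe − abc.
The 10×5 boundary matrix has rank 4 and Smith normal form diag(1,1,1,1).

Computing H_k = (kernel of ∂_k) / (image of ∂_{k+1}):

  H_0: rank C_0 − rank ∂_1 = 5 − 4 = 1, and the invariant factors of ∂_1 are all 1, so H_0 ≅ Z.
  H_1: rank ker ∂_1 − rank ∂_2 = (10 − 4) − 6 = 0, and the invariant factors of ∂_2 are all 1, so H_1 ≅ 0.
  H_2: rank ker ∂_2 − rank ∂_3 = (10 − 6) − 4 = 0, and the invariant factors of ∂_3 are all 1, so H_2 ≅ 0.
  H_3: rank ker ∂_3 − rank ∂_4 = (5 − 4) − 0 = 1, and there is no ∂_4, so H_3 ≅ Z.

H_0 ≅ Z,  H_1 = 0,  H_2 = 0,  H_3 ≅ Z.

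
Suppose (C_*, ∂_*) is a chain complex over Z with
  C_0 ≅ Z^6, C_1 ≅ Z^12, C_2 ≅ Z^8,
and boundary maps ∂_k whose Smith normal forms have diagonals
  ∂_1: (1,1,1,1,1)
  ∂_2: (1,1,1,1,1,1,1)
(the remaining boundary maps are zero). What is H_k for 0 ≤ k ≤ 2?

H_0 ≅ Z,  H_1 = 0,  H_2 ≅ Z.

H_0: b_0 = 6 − 0 − 5 = 1; torsion from ∂_1 factors > 1: none. So H_0 ≅ Z.
H_1: b_1 = 12 − 5 − 7 = 0; torsion from ∂_2 factors > 1: none. So H_1 ≅ 0.
H_2: b_2 = 8 − 7 − 0 = 1; torsion from ∂_3 factors > 1: none. So H_2 ≅ Z.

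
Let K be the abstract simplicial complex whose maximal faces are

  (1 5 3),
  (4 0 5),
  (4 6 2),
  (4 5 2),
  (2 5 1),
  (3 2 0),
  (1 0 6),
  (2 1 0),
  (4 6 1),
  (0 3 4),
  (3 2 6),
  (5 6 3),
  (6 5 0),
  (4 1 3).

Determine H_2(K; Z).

Fix the vertex order 0 < 1 < 2 < 3 < 4 < 5 < 6 and write every simplex with vertices in increasing order. Then dim K = 2 and the simplices of K are:

  0-simplices (7): [0], [1], [2], [3], [4], [5], [6]
  1-simplices (21): [0,1], [0,2], [0,3], [0,4], [0,5], [0,6], [1,2], [1,3], [1,4], [1,5], [1,6], [2,3], [2,4], [2,5], [2,6], [3,4], [3,5], [3,6], [4,5], [4,6], [5,6]
  2-simplices (14): [0,1,2], [0,1,6], [0,2,3], [0,3,4], [0,4,5], [0,5,6], [1,2,5], [1,3,4], [1,3,5], [1,4,6], [2,3,6], [2,4,5], [2,4,6], [3,5,6]

Hence C_0 ≅ Z^7, C_1 ≅ Z^21, C_2 ≅ Z^14.

Boundary ∂_1: C_1 → C_0 sends each edge [p,q] (with p < q) to q − p. For instance
  ∂[1,3] = [3] − [1].
This gives a 7×21 integer matrix of rank 6; reducing to Smith normal form yields diagonal entries (1,1,1,1,1,1).

Boundary ∂_2: C_2 → C_1 maps a triangle to the signed sum of its edges. For instance
  ∂[2,4,6] = [4,6] − [2,6] + [2,4],
  ∂[1,2,5] = [2,5] − [1,5] + [1,2].
The 21×14 boundary matrix has rank 13 and Smith normal form diag(1,1,1,1,1,1,1,1,1,1,1,1,1).

Now H_k = ker ∂_k / im ∂_{k+1}, so:

  H_2: rank ker ∂_2 − rank ∂_3 = (14 − 13) − 0 = 1, and there is no ∂_3, so H_2 ≅ Z.

H_2 = Z.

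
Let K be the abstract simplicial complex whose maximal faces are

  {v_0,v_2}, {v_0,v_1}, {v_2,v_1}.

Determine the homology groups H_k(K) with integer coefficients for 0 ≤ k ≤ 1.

K has 3 vertices, 3 edges.
rank ∂_0 = 0, rank ∂_1 = 2 ⇒ b_0 = 3 − 0 − 2 = 1; all invariant factors of ∂_1 are 1 so no torsion. So H_0 ≅ Z.
rank ∂_1 = 2, rank ∂_2 = 0 ⇒ b_1 = 3 − 2 − 0 = 1. So H_1 ≅ Z.

H_0 = Z,  H_1 = Z.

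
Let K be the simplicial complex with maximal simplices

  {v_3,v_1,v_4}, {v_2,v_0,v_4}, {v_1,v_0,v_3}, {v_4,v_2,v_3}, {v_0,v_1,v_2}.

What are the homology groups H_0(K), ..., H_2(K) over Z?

H_0 ≅ Z,  H_1 ≅ Z,  H_2 = 0.

Take the total order v_0 < v_1 < v_2 < v_3 < v_4 on the vertex set. Then K (dimension 2) consists of the simplices:

  0-simplices (5): [v_0], [v_1], [v_2], [v_3], [v_4]
  1-simplices (10): [v_0,v_1], [v_0,v_2], [v_0,v_3], [v_0,v_4], [v_1,v_2], [v_1,v_3], [v_1,v_4], [v_2,v_3], [v_2,v_4], [v_3,v_4]
  2-simplices (5): [v_0,v_1,v_2], [v_0,v_1,v_3], [v_0,v_2,v_4], [v_1,v_3,v_4], [v_2,v_3,v_4]

so the chain groups are C_0 ≅ Z^5, C_1 ≅ Z^10, C_2 ≅ Z^5.

∂_1: C_1 → C_0 is given by ∂[p,q] = [q] − [p].
This gives a 5×10 integer matrix of rank 4; reducing to Smith normal form yields diagonal entries (1,1,1,1).

The boundary map ∂_2: C_2 → C_1 sends each 2-simplex [p,q,r] to [q,r] − [p,r] + [p,q]. For instance
  ∂[v_2,v_3,v_4] = [v_3,v_4] − [v_2,v_4] + [v_2,v_3],
  ∂[v_0,v_1,v_2] = [v_1,v_2] − [v_0,v_2] + [v_0,v_1].
As a 10×5 matrix over Z this has rank 5, with invariant factors (1,1,1,1,1).

Computing H_k = (kernel of ∂_k) / (image of ∂_{k+1}):

  H_0: rank C_0 − rank ∂_1 = 5 − 4 = 1, and the invariant factors of ∂_1 are all 1, so H_0 ≅ Z.
  H_1: rank ker ∂_1 − rank ∂_2 = (10 − 4) − 5 = 1, and the invariant factors of ∂_2 are all 1, so H_1 ≅ Z.
  H_2: rank ker ∂_2 − rank ∂_3 = (5 − 5) − 0 = 0, and there is no ∂_3, so H_2 ≅ 0.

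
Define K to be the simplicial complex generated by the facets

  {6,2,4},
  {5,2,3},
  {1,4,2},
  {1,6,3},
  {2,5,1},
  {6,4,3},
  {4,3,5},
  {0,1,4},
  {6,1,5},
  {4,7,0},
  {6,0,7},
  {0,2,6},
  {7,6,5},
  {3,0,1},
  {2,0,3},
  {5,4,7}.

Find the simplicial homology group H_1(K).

H_1 = Z^2.

Order the vertices as 0 < 1 < 2 < 3 < 4 < 5 < 6 < 7. Listing each simplex with vertices in this order, K has dimension 2 with simplices:

  0-simplices (8): [0], [1], [2], [3], [4], [5], [6], [7]
  1-simplices (24): (24 of them)
  2-simplices (16): [0,1,3], [0,1,4], [0,2,3], [0,2,6], [0,4,7], [0,6,7], [1,2,4], [1,2,5], [1,3,6], [1,5,6], [2,3,5], [2,4,6], [3,4,5], [3,4,6], [4,5,7], [5,6,7]

Hence C_0 ≅ Z^8, C_1 ≅ Z^24, C_2 ≅ Z^16.

The boundary map ∂_1: C_1 → C_0 is given by ∂[p,q] = [q] − [p]. For instance
  ∂[0,4] = [4] − [0].
The 8×24 boundary matrix has rank 7 and Smith normal form diag(1,1,1,1,1,1,1).

The boundary map ∂_2: C_2 → C_1 acts by ∂[p,q,r] = [q,r] − [p,r] + [p,q]. For instance
  ∂[2,4,6] = [4,6] − [2,6] + [2,4],
  ∂[0,2,6] = [2,6] − [0,6] + [0,2].
The 24×16 boundary matrix has rank 15 and Smith normal form diag(1,1,1,1,1,1,1,1,1,1,1,1,1,1,1).

Reading off H_k = ker ∂_k / im ∂_{k+1}:

  H_1: rank ker ∂_1 − rank ∂_2 = (24 − 7) − 15 = 2, and the invariant factors of ∂_2 are all 1, so H_1 ≅ Z^2.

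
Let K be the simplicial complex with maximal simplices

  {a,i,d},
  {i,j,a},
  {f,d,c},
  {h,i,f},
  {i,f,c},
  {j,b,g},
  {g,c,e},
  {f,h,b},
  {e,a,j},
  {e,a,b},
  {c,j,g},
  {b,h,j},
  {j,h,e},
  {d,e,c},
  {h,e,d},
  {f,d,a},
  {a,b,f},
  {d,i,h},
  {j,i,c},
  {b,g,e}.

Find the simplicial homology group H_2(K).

Order the vertices as a < b < c < d < e < f < g < h < i < j. Listing each simplex with vertices in this order, K has dimension 2 with simplices:

  0-simplices (10): a, b, c, d, e, f, g, h, i, j
  1-simplices (30): ab, ad, ae, af, ai, aj, be, bf, bg, bh, bj, cd, ce, cf, cg, ci, cj, de, df, dh, di, eg, eh, ej, fh, fi, gj, hi, hj, ij
  2-simplices (20): abe, abf, adf, adi, aej, aij, beg, bfh, bgj, bhj, cde, cdf, ceg, cfi, cgj, cij, deh, dhi, ehj, fhi

giving chain groups C_0 ≅ Z^10, C_1 ≅ Z^30, C_2 ≅ Z^20.

The boundary map ∂_1: C_1 → C_0 maps an edge to its endpoints' difference, ∂[p,q] = q − p.
The resulting 10×30 matrix has rank 9, and its Smith normal form has invariant factors (1,1,1,1,1,1,1,1,1).

∂_2: C_2 → C_1 acts by ∂[p,q,r] = [q,r] − [p,r] + [p,q]. For instance
  ∂abf = bf − af + ab,
  ∂adf = df − af + ad.
This gives a 30×20 integer matrix of rank 20; reducing to Smith normal form yields diagonal entries (1,1,1,1,1,1,1,1,1,1,1,1,1,1,1,1,1,1,1,2).

Computing H_k = (kernel of ∂_k) / (image of ∂_{k+1}):

  H_2: rank ker ∂_2 − rank ∂_3 = (20 − 20) − 0 = 0, and there is no ∂_3, so H_2 ≅ 0.

H_2 ≅ 0.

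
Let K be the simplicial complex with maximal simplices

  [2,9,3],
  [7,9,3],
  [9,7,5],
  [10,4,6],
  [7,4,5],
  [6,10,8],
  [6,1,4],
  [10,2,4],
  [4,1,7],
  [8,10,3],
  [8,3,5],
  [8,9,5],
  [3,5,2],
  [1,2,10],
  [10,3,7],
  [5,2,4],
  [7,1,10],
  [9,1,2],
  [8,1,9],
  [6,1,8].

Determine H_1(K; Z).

H_1 = Z ⊕ Z_2.

Take the total order 1 < 2 < 3 < 4 < 5 < 6 < 7 < 8 < 9 < 10 on the vertex set. Then K (dimension 2) consists of the simplices:

  0-simplices (10): [1], [2], [3], [4], [5], [6], [7], [8], [9], [10]
  1-simplices (30): (30 of them)
  2-simplices (20): (20 of them)

so the chain groups are C_0 ≅ Z^10, C_1 ≅ Z^30, C_2 ≅ Z^20.

Boundary ∂_1: C_1 → C_0 sends each edge [p,q] (with p < q) to q − p.
This gives a 10×30 integer matrix of rank 9; reducing to Smith normal form yields diagonal entries (1,1,1,1,1,1,1,1,1).

Boundary ∂_2: C_2 → C_1 maps a triangle to the signed sum of its edges. For instance
  ∂[3,7,9] = [7,9] − [3,9] + [3,7],
  ∂[4,5,7] = [5,7] − [4,7] + [4,5].
This gives a 30×20 integer matrix of rank 20; reducing to Smith normal form yields diagonal entries (1,1,1,1,1,1,1,1,1,1,1,1,1,1,1,1,1,1,1,2).

Reading off H_k = ker ∂_k / im ∂_{k+1}:

  H_1: rank ker ∂_1 − rank ∂_2 = (30 − 9) − 20 = 1, and ∂_2 has invariant factor 2 > 1, so H_1 = Z ⊕ Z_2.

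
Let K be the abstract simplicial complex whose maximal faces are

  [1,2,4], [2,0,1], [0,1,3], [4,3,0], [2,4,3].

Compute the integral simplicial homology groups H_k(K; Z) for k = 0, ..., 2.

We work with the vertex ordering 0 < 1 < 2 < 3 < 4. The simplices of K, each written with vertices in increasing order, are:

  0-simplices (5): [0], [1], [2], [3], [4]
  1-simplices (10): [0,1], [0,2], [0,3], [0,4], [1,2], [1,3], [1,4], [2,3], [2,4], [3,4]
  2-simplices (5): [0,1,2], [0,1,3], [0,3,4], [1,2,4], [2,3,4]

so the chain groups are C_0 ≅ Z^5, C_1 ≅ Z^10, C_2 ≅ Z^5.

The boundary map ∂_1: C_1 → C_0 is given by ∂[p,q] = [q] − [p].
The 5×10 boundary matrix has rank 4 and Smith normal form diag(1,1,1,1).

Boundary ∂_2: C_2 → C_1 acts by ∂[p,q,r] = [q,r] − [p,r] + [p,q]. For instance
  ∂[1,2,4] = [2,4] − [1,4] + [1,2],
  ∂[0,1,3] = [1,3] − [0,3] + [0,1].
As a 10×5 matrix over Z this has rank 5, with invariant factors (1,1,1,1,1).

From H_k ≅ ker(∂_k) / im(∂_{k+1}) we obtain:

  H_0: rank C_0 − rank ∂_1 = 5 − 4 = 1, and the invariant factors of ∂_1 are all 1, so H_0 ≅ Z.
  H_1: rank ker ∂_1 − rank ∂_2 = (10 − 4) − 5 = 1, and the invariant factors of ∂_2 are all 1, so H_1 ≅ Z.
  H_2: rank ker ∂_2 − rank ∂_3 = (5 − 5) − 0 = 0, and there is no ∂_3, so H_2 ≅ 0.

H_0 ≅ Z,  H_1 ≅ Z,  H_2 = 0.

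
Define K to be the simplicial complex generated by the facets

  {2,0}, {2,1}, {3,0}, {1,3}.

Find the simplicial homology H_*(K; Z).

H_0 = Z,  H_1 = Z.

Take the total order 0 < 1 < 2 < 3 on the vertex set. Then K (dimension 1) consists of the simplices:

  0-simplices (4): [0], [1], [2], [3]
  1-simplices (4): [0,2], [0,3], [1,2], [1,3]

giving chain groups C_0 ≅ Z^4, C_1 ≅ Z^4.

Boundary ∂_1: C_1 → C_0 maps an edge to its endpoints' difference, ∂[p,q] = q − p.
This gives a 4×4 integer matrix of rank 3; reducing to Smith normal form yields diagonal entries (1,1,1).

Computing H_k = (kernel of ∂_k) / (image of ∂_{k+1}):

  H_0: rank C_0 − rank ∂_1 = 4 − 3 = 1, and the invariant factors of ∂_1 are all 1, so H_0 ≅ Z.
  H_1: rank ker ∂_1 − rank ∂_2 = (4 − 3) − 0 = 1, and there is no ∂_2, so H_1 ≅ Z.

As a check, the Euler characteristic is 4 − 4 = 0, which agrees with 1 − 1 = 0.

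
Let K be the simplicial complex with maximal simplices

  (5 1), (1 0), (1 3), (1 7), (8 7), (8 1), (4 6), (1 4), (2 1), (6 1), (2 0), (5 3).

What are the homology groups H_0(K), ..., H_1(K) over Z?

We work with the vertex ordering 0 < 1 < 2 < 3 < 4 < 5 < 6 < 7 < 8. The simplices of K, each written with vertices in increasing order, are:

  0-simplices (9): [0], [1], [2], [3], [4], [5], [6], [7], [8]
  1-simplices (12): [0,1], [0,2], [1,2], [1,3], [1,4], [1,5], [1,6], [1,7], [1,8], [3,5], [4,6], [7,8]

giving chain groups C_0 ≅ Z^9, C_1 ≅ Z^12.

The boundary map ∂_1: C_1 → C_0 is given by ∂[p,q] = [q] − [p]. For instance
  ∂[3,5] = [5] − [3].
The resulting 9×12 matrix has rank 8, and its Smith normal form has invariant factors (1,1,1,1,1,1,1,1).

Reading off H_k = ker ∂_k / im ∂_{k+1}:

  H_0: rank C_0 − rank ∂_1 = 9 − 8 = 1, and the invariant factors of ∂_1 are all 1, so H_0 ≅ Z.
  H_1: rank ker ∂_1 − rank ∂_2 = (12 − 8) − 0 = 4, and there is no ∂_2, so H_1 ≅ Z^4.

As a check, the Euler characteristic is 9 − 12 = -3, which agrees with 1 − 4 = -3.

H_0 ≅ Z,  H_1 ≅ Z^4.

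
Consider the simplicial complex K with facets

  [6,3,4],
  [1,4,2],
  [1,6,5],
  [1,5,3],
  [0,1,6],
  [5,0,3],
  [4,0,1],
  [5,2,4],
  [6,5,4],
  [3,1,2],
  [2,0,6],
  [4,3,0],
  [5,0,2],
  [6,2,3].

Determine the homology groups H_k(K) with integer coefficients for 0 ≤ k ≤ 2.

H_0 = Z,  H_1 = Z^2,  H_2 = Z.

Fix the vertex order 0 < 1 < 2 < 3 < 4 < 5 < 6 and write every simplex with vertices in increasing order. Then dim K = 2 and the simplices of K are:

  0-simplices (7): [0], [1], [2], [3], [4], [5], [6]
  1-simplices (21): [0,1], [0,2], [0,3], [0,4], [0,5], [0,6], [1,2], [1,3], [1,4], [1,5], [1,6], [2,3], [2,4], [2,5], [2,6], [3,4], [3,5], [3,6], [4,5], [4,6], [5,6]
  2-simplices (14): [0,1,4], [0,1,6], [0,2,5], [0,2,6], [0,3,4], [0,3,5], [1,2,3], [1,2,4], [1,3,5], [1,5,6], [2,3,6], [2,4,5], [3,4,6], [4,5,6]

giving chain groups C_0 ≅ Z^7, C_1 ≅ Z^21, C_2 ≅ Z^14.

The boundary map ∂_1: C_1 → C_0 sends each edge [p,q] (with p < q) to q − p. For instance
  ∂[0,3] = [3] − [0].
The resulting 7×21 matrix has rank 6, and its Smith normal form has invariant factors (1,1,1,1,1,1).

The boundary map ∂_2: C_2 → C_1 maps a triangle to the signed sum of its edges. For instance
  ∂[0,3,5] = [3,5] − [0,5] + [0,3],
  ∂[1,2,4] = [2,4] − [1,4] + [1,2].
As a 21×14 matrix over Z this has rank 13, with invariant factors (1,1,1,1,1,1,1,1,1,1,1,1,1).

From H_k ≅ ker(∂_k) / im(∂_{k+1}) we obtain:

  H_0: rank C_0 − rank ∂_1 = 7 − 6 = 1, and the invariant factors of ∂_1 are all 1, so H_0 ≅ Z.
  H_1: rank ker ∂_1 − rank ∂_2 = (21 − 6) − 13 = 2, and the invariant factors of ∂_2 are all 1, so H_1 ≅ Z^2.
  H_2: rank ker ∂_2 − rank ∂_3 = (14 − 13) − 0 = 1, and there is no ∂_3, so H_2 ≅ Z.

As a check, the Euler characteristic is 7 − 21 + 14 = 0, which agrees with 1 − 2 + 1 = 0.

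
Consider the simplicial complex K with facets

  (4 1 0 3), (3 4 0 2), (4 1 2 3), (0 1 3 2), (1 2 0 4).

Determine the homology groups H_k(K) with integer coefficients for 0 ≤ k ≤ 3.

H_0 ≅ Z,  H_1 = 0,  H_2 = 0,  H_3 ≅ Z.

Fix the vertex order 0 < 1 < 2 < 3 < 4 and write every simplex with vertices in increasing order. Then dim K = 3 and the simplices of K are:

  0-simplices (5): [0], [1], [2], [3], [4]
  1-simplices (10): [0,1], [0,2], [0,3], [0,4], [1,2], [1,3], [1,4], [2,3], [2,4], [3,4]
  2-simplices (10): [0,1,2], [0,1,3], [0,1,4], [0,2,3], [0,2,4], [0,3,4], [1,2,3], [1,2,4], [1,3,4], [2,3,4]
  3-simplices (5): [0,1,2,3], [0,1,2,4], [0,1,3,4], [0,2,3,4], [1,2,3,4]

Hence C_0 ≅ Z^5, C_1 ≅ Z^10, C_2 ≅ Z^10, C_3 ≅ Z^5.

∂_1: C_1 → C_0 sends each edge [p,q] (with p < q) to q − p.
The resulting 5×10 matrix has rank 4, and its Smith normal form has invariant factors (1,1,1,1).

Boundary ∂_2: C_2 → C_1 acts by ∂[p,q,r] = [q,r] − [p,r] + [p,q]. For instance
  ∂[1,3,4] = [3,4] − [1,4] + [1,3],
  ∂[0,1,4] = [1,4] − [0,4] + [0,1].
This gives a 10×10 integer matrix of rank 6; reducing to Smith normal form yields diagonal entries (1,1,1,1,1,1).

Boundary ∂_3: C_3 → C_2 sends each 3-simplex σ to the alternating sum Σ_i (−1)^i (σ with its i-th vertex removed). For instance
  ∂[1,2,3,4] = [2,3,4] − [1,3,4] + [1,2,4] − [1,2,3],
  ∂[0,1,2,4] = [1,2,4] − [0,2,4] + [0,1,4] − [0,1,2].
The resulting 10×5 matrix has rank 4, and its Smith normal form has invariant factors (1,1,1,1).

Now H_k = ker ∂_k / im ∂_{k+1}, so:

  H_0: rank C_0 − rank ∂_1 = 5 − 4 = 1, and the invariant factors of ∂_1 are all 1, so H_0 ≅ Z.
  H_1: rank ker ∂_1 − rank ∂_2 = (10 − 4) − 6 = 0, and the invariant factors of ∂_2 are all 1, so H_1 ≅ 0.
  H_2: rank ker ∂_2 − rank ∂_3 = (10 − 6) − 4 = 0, and the invariant factors of ∂_3 are all 1, so H_2 ≅ 0.
  H_3: rank ker ∂_3 − rank ∂_4 = (5 − 4) − 0 = 1, and there is no ∂_4, so H_3 ≅ Z.

(K is a triangulation of the 3-sphere S^3.)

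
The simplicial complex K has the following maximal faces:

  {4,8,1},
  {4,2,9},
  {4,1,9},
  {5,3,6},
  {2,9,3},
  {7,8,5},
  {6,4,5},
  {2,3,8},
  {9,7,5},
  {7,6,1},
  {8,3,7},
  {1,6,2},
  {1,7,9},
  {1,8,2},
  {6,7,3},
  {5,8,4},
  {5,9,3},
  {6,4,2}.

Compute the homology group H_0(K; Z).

Order the vertices as 1 < 2 < 3 < 4 < 5 < 6 < 7 < 8 < 9. Listing each simplex with vertices in this order, K has dimension 2 with simplices:

  0-simplices (9): [1], [2], [3], [4], [5], [6], [7], [8], [9]
  1-simplices (27): (27 of them)
  2-simplices (18): [1,2,6], [1,2,8], [1,4,8], [1,4,9], [1,6,7], [1,7,9], [2,3,8], [2,3,9], [2,4,6], [2,4,9], [3,5,6], [3,5,9], [3,6,7], [3,7,8], [4,5,6], [4,5,8], [5,7,8], [5,7,9]

giving chain groups C_0 ≅ Z^9, C_1 ≅ Z^27, C_2 ≅ Z^18.

The boundary map ∂_1: C_1 → C_0 sends each edge [p,q] (with p < q) to q − p. For instance
  ∂[2,6] = [6] − [2].
The resulting 9×27 matrix has rank 8, and its Smith normal form has invariant factors (1,1,1,1,1,1,1,1).

Boundary ∂_2: C_2 → C_1 sends each 2-simplex [p,q,r] to [q,r] − [p,r] + [p,q]. For instance
  ∂[1,4,8] = [4,8] − [1,8] + [1,4],
  ∂[5,7,9] = [7,9] − [5,9] + [5,7].
The resulting 27×18 matrix has rank 18, and its Smith normal form has invariant factors (1,1,1,1,1,1,1,1,1,1,1,1,1,1,1,1,1,2).

Now H_k = ker ∂_k / im ∂_{k+1}, so:

  H_0: rank C_0 − rank ∂_1 = 9 − 8 = 1, and the invariant factors of ∂_1 are all 1, so H_0 = Z.

H_0 = Z.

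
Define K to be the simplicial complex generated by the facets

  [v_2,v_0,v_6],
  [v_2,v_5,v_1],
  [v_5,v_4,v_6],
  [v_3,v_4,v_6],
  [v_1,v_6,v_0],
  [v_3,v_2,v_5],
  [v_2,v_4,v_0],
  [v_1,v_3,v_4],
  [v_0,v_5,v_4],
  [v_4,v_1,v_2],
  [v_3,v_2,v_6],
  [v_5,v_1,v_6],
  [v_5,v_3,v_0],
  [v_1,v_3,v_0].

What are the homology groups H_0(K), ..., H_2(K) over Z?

H_0 = Z,  H_1 = Z^2,  H_2 = Z.

We work with the vertex ordering v_0 < v_1 < v_2 < v_3 < v_4 < v_5 < v_6. The simplices of K, each written with vertices in increasing order, are:

  0-simplices (7): [v_0], [v_1], [v_2], [v_3], [v_4], [v_5], [v_6]
  1-simplices (21): (21 of them)
  2-simplices (14): (14 of them)

so the chain groups are C_0 ≅ Z^7, C_1 ≅ Z^21, C_2 ≅ Z^14.

Boundary ∂_1: C_1 → C_0 is given by ∂[p,q] = [q] − [p]. For instance
  ∂[v_0,v_4] = [v_4] − [v_0].
As a 7×21 matrix over Z this has rank 6, with invariant factors (1,1,1,1,1,1).

Boundary ∂_2: C_2 → C_1 acts by ∂[p,q,r] = [q,r] − [p,r] + [p,q]. For instance
  ∂[v_2,v_3,v_6] = [v_3,v_6] − [v_2,v_6] + [v_2,v_3],
  ∂[v_1,v_2,v_5] = [v_2,v_5] − [v_1,v_5] + [v_1,v_2].
The 21×14 boundary matrix has rank 13 and Smith normal form diag(1,1,1,1,1,1,1,1,1,1,1,1,1).

Computing H_k = (kernel of ∂_k) / (image of ∂_{k+1}):

  H_0: rank C_0 − rank ∂_1 = 7 − 6 = 1, and the invariant factors of ∂_1 are all 1, so H_0 ≅ Z.
  H_1: rank ker ∂_1 − rank ∂_2 = (21 − 6) − 13 = 2, and the invariant factors of ∂_2 are all 1, so H_1 ≅ Z^2.
  H_2: rank ker ∂_2 − rank ∂_3 = (14 − 13) − 0 = 1, and there is no ∂_3, so H_2 ≅ Z.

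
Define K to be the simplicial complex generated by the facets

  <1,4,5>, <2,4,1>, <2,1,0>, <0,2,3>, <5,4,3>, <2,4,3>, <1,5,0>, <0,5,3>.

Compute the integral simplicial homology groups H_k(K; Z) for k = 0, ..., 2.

We work with the vertex ordering 0 < 1 < 2 < 3 < 4 < 5. The simplices of K, each written with vertices in increasing order, are:

  0-simplices (6): [0], [1], [2], [3], [4], [5]
  1-simplices (12): [0,1], [0,2], [0,3], [0,5], [1,2], [1,4], [1,5], [2,3], [2,4], [3,4], [3,5], [4,5]
  2-simplices (8): [0,1,2], [0,1,5], [0,2,3], [0,3,5], [1,2,4], [1,4,5], [2,3,4], [3,4,5]

giving chain groups C_0 ≅ Z^6, C_1 ≅ Z^12, C_2 ≅ Z^8.

Boundary ∂_1: C_1 → C_0 is given by ∂[p,q] = [q] − [p]. For instance
  ∂[0,2] = [2] − [0].
The resulting 6×12 matrix has rank 5, and its Smith normal form has invariant factors (1,1,1,1,1).

∂_2: C_2 → C_1 acts by ∂[p,q,r] = [q,r] − [p,r] + [p,q]. For instance
  ∂[0,1,5] = [1,5] − [0,5] + [0,1],
  ∂[3,4,5] = [4,5] − [3,5] + [3,4].
This gives a 12×8 integer matrix of rank 7; reducing to Smith normal form yields diagonal entries (1,1,1,1,1,1,1).

Now H_k = ker ∂_k / im ∂_{k+1}, so:

  H_0: rank C_0 − rank ∂_1 = 6 − 5 = 1, and the invariant factors of ∂_1 are all 1, so H_0 ≅ Z.
  H_1: rank ker ∂_1 − rank ∂_2 = (12 − 5) − 7 = 0, and the invariant factors of ∂_2 are all 1, so H_1 ≅ 0.
  H_2: rank ker ∂_2 − rank ∂_3 = (8 − 7) − 0 = 1, and there is no ∂_3, so H_2 ≅ Z.

H_0 ≅ Z,  H_1 = 0,  H_2 ≅ Z.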